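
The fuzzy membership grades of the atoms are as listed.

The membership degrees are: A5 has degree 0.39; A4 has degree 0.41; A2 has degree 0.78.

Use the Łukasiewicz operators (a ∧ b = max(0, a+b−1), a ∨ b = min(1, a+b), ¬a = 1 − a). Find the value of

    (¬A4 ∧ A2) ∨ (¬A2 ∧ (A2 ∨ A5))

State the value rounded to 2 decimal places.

0.59

¬A4 = 1 − 0.41 = 0.59
¬A4 ∧ A2 = max(0, a+b−1) on (0.59, 0.78) = 0.37
¬A2 = 1 − 0.78 = 0.22
A2 ∨ A5 = min(1, a+b) on (0.78, 0.39) = 1.00
¬A2 ∧ (A2 ∨ A5) = max(0, a+b−1) on (0.22, 1.00) = 0.22
(¬A4 ∧ A2) ∨ (¬A2 ∧ (A2 ∨ A5)) = min(1, a+b) on (0.37, 0.22) = 0.59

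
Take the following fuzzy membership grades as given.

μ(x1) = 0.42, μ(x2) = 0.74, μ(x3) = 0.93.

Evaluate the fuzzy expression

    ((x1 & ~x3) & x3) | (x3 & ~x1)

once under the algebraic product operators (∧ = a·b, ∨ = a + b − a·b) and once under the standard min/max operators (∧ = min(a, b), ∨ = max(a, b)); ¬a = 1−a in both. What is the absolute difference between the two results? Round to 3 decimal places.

Under algebraic product:
  ~x3 = 1 − 0.9300 = 0.0700
  x1 & ~x3 = a·b on (0.4200, 0.0700) = 0.0294
  (x1 & ~x3) & x3 = a·b on (0.0294, 0.9300) = 0.0273
  ~x1 = 1 − 0.4200 = 0.5800
  x3 & ~x1 = a·b on (0.9300, 0.5800) = 0.5394
  ((x1 & ~x3) & x3) | (x3 & ~x1) = a + b − a·b on (0.0273, 0.5394) = 0.5520
  → value = 0.5520
Under standard min/max:
  ~x3 = 1 − 0.93 = 0.07
  x1 & ~x3 = min(a, b) on (0.42, 0.07) = 0.07
  (x1 & ~x3) & x3 = min(a, b) on (0.07, 0.93) = 0.07
  ~x1 = 1 − 0.42 = 0.58
  x3 & ~x1 = min(a, b) on (0.93, 0.58) = 0.58
  ((x1 & ~x3) & x3) | (x3 & ~x1) = max(a, b) on (0.07, 0.58) = 0.58
  → value = 0.5800
|0.5520 − 0.5800| = 0.028

0.028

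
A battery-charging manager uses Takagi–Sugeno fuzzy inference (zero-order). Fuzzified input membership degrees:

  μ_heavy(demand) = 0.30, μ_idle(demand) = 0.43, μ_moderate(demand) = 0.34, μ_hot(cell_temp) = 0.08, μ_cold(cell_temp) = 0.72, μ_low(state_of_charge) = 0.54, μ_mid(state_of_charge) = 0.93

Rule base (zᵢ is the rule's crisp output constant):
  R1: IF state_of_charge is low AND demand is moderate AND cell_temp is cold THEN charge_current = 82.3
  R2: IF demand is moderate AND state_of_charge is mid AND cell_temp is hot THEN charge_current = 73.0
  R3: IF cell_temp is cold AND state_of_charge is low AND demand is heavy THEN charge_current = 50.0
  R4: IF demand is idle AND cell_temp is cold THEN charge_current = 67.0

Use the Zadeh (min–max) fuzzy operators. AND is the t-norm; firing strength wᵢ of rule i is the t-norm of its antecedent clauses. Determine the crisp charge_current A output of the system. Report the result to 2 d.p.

67.51

R1 (z=82.3): low=0.54, moderate=0.34, cold=0.72; AND[min(a, b)] → w = 0.34
R2 (z=73.0): moderate=0.34, mid=0.93, hot=0.08; AND[min(a, b)] → w = 0.08
R3 (z=50.0): cold=0.72, low=0.54, heavy=0.30; AND[min(a, b)] → w = 0.30
R4 (z=67.0): idle=0.43, cold=0.72; AND[min(a, b)] → w = 0.43
Weighted average = (0.34·82.3 + 0.08·73.0 + 0.30·50.0 + 0.43·67.0) / (0.34 + 0.08 + 0.30 + 0.43)
  = 77.6320 / 1.1500 = 67.51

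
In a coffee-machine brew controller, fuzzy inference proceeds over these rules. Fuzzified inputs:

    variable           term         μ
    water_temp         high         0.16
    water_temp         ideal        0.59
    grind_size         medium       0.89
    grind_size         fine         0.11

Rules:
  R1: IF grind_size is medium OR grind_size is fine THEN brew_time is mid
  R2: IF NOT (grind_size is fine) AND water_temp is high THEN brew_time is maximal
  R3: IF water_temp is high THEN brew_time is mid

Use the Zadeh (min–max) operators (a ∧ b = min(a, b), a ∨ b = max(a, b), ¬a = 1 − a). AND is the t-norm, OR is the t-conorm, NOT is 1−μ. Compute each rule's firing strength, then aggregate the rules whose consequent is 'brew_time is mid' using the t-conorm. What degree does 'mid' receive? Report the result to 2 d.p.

0.89

R1: medium=0.89, fine=0.11; OR[max(a, b)] → w = 0.89
R2: ¬fine=1−0.11=0.89, high=0.16; AND[min(a, b)] → w = 0.16
R3: high=0.16 → w = 0.16
Rules with consequent 'mid': {R1, R3} → strengths 0.89, 0.16
Aggregate via t-conorm [max(a, b)]: 0.89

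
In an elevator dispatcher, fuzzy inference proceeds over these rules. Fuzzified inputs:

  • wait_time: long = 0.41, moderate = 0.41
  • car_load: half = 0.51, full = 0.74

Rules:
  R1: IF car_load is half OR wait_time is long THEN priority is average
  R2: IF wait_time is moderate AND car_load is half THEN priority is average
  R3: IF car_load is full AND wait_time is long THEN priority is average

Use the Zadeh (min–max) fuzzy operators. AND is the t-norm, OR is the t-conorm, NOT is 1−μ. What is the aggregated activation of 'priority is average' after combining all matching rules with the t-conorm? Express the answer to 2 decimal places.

0.51

R1: half=0.51, long=0.41; OR[max(a, b)] → w = 0.51
R2: moderate=0.41, half=0.51; AND[min(a, b)] → w = 0.41
R3: full=0.74, long=0.41; AND[min(a, b)] → w = 0.41
Rules with consequent 'average': {R1, R2, R3} → strengths 0.51, 0.41, 0.41
Aggregate via t-conorm [max(a, b)]: 0.51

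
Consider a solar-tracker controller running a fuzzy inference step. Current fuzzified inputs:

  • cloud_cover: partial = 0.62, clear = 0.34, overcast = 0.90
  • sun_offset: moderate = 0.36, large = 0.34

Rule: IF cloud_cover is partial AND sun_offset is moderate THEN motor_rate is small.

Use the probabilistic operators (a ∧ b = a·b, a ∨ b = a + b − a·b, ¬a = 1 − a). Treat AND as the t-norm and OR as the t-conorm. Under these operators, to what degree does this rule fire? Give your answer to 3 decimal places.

firing strength: partial=0.62, moderate=0.36; AND[a·b] → w = 0.2232

0.223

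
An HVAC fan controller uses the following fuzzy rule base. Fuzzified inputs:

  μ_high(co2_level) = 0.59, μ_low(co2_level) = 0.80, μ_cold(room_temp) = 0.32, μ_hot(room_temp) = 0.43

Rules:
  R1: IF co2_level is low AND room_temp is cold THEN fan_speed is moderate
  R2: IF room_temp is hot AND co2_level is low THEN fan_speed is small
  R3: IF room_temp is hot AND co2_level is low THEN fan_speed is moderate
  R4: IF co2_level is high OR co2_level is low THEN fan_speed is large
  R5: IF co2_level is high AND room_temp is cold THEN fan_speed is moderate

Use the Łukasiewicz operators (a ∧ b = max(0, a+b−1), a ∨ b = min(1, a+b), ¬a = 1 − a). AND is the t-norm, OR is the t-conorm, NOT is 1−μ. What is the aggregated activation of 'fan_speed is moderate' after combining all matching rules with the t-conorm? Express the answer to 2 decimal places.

0.35

R1: low=0.80, cold=0.32; AND[max(0, a+b−1)] → w = 0.12
R2: hot=0.43, low=0.80; AND[max(0, a+b−1)] → w = 0.23
R3: hot=0.43, low=0.80; AND[max(0, a+b−1)] → w = 0.23
R4: high=0.59, low=0.80; OR[min(1, a+b)] → w = 1.00
R5: high=0.59, cold=0.32; AND[max(0, a+b−1)] → w = 0.00
Rules with consequent 'moderate': {R1, R3, R5} → strengths 0.12, 0.23, 0.00
Aggregate via t-conorm [min(1, a+b)]: 0.35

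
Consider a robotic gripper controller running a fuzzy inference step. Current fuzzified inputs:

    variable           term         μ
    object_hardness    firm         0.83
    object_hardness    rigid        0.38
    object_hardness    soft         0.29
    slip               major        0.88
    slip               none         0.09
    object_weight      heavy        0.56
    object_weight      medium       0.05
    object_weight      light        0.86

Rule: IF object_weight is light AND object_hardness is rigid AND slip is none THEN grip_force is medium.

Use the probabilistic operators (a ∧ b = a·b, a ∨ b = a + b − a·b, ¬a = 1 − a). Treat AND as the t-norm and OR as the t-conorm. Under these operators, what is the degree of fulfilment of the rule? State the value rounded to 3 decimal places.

0.029

firing strength: light=0.86, rigid=0.38, none=0.09; AND[a·b] → w = 0.0294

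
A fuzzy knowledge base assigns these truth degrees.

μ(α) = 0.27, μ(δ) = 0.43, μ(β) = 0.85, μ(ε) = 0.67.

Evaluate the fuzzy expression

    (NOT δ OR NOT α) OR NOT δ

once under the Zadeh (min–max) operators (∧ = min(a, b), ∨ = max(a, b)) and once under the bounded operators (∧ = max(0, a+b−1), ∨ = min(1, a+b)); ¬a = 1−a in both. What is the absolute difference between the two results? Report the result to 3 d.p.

0.270

Under Zadeh (min–max):
  NOT δ = 1 − 0.43 = 0.57
  NOT α = 1 − 0.27 = 0.73
  NOT δ OR NOT α = max(a, b) on (0.57, 0.73) = 0.73
  NOT δ = 1 − 0.43 = 0.57
  (NOT δ OR NOT α) OR NOT δ = max(a, b) on (0.73, 0.57) = 0.73
  → value = 0.7300
Under bounded:
  NOT δ = 1 − 0.43 = 0.57
  NOT α = 1 − 0.27 = 0.73
  NOT δ OR NOT α = min(1, a+b) on (0.57, 0.73) = 1.00
  NOT δ = 1 − 0.43 = 0.57
  (NOT δ OR NOT α) OR NOT δ = min(1, a+b) on (1.00, 0.57) = 1.00
  → value = 1.0000
|0.7300 − 1.0000| = 0.270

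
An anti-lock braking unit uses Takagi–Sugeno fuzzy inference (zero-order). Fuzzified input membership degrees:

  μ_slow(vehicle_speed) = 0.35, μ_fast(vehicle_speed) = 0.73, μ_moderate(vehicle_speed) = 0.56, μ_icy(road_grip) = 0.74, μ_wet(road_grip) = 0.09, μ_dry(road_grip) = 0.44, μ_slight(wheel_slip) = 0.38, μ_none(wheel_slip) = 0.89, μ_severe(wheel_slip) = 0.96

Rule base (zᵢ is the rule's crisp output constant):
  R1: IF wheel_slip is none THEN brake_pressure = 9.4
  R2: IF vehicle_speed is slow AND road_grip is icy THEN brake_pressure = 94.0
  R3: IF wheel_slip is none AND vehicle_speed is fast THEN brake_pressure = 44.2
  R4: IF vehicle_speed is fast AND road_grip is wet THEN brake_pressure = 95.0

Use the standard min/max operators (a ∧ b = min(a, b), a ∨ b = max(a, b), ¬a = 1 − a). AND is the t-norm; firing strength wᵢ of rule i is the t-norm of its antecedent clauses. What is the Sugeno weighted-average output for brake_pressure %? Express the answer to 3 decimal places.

39.846

R1 (z=9.4): none=0.89 → w = 0.89
R2 (z=94.0): slow=0.35, icy=0.74; AND[min(a, b)] → w = 0.35
R3 (z=44.2): none=0.89, fast=0.73; AND[min(a, b)] → w = 0.73
R4 (z=95.0): fast=0.73, wet=0.09; AND[min(a, b)] → w = 0.09
Weighted average = (0.89·9.4 + 0.35·94.0 + 0.73·44.2 + 0.09·95.0) / (0.89 + 0.35 + 0.73 + 0.09)
  = 82.0820 / 2.0600 = 39.846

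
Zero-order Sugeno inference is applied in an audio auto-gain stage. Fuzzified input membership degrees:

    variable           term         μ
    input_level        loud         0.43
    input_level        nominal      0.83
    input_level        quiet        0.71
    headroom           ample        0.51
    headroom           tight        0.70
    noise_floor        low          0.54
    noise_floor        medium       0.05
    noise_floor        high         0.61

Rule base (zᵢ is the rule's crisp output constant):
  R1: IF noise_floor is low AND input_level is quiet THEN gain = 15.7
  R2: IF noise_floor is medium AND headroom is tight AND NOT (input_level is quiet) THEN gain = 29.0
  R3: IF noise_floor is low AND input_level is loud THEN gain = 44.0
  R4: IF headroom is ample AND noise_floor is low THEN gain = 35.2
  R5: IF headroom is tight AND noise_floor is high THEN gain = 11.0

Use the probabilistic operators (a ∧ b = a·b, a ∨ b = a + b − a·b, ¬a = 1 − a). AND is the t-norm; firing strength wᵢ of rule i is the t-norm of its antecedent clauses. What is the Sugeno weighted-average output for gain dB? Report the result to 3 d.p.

R1 (z=15.7): low=0.54, quiet=0.71; AND[a·b] → w = 0.3834
R2 (z=29.0): medium=0.05, tight=0.70, ¬quiet=1−0.71=0.29; AND[a·b] → w = 0.0102
R3 (z=44.0): low=0.54, loud=0.43; AND[a·b] → w = 0.2322
R4 (z=35.2): ample=0.51, low=0.54; AND[a·b] → w = 0.2754
R5 (z=11.0): tight=0.70, high=0.61; AND[a·b] → w = 0.4270
Weighted average = (0.3834·15.7 + 0.0102·29.0 + 0.2322·44.0 + 0.2754·35.2 + 0.4270·11.0) / (0.3834 + 0.0102 + 0.2322 + 0.2754 + 0.4270)
  = 30.9216 / 1.3282 = 23.282

23.282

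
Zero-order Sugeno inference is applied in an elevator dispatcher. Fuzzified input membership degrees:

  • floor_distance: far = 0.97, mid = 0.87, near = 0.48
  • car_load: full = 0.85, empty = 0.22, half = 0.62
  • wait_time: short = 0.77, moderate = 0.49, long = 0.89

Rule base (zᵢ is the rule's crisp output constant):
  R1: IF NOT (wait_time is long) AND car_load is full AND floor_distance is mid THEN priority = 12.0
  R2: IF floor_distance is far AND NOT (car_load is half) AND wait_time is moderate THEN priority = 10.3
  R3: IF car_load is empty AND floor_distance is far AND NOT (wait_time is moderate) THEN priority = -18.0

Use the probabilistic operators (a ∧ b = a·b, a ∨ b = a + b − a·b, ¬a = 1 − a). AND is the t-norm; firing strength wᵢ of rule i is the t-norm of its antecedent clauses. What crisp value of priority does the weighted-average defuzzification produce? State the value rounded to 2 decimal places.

R1 (z=12.0): ¬long=1−0.89=0.11, full=0.85, mid=0.87; AND[a·b] → w = 0.0813
R2 (z=10.3): far=0.97, ¬half=1−0.62=0.38, moderate=0.49; AND[a·b] → w = 0.1806
R3 (z=-18.0): empty=0.22, far=0.97, ¬moderate=1−0.49=0.51; AND[a·b] → w = 0.1088
Weighted average = (0.0813·12.0 + 0.1806·10.3 + 0.1088·-18.0) / (0.0813 + 0.1806 + 0.1088)
  = 0.8775 / 0.3708 = 2.37

2.37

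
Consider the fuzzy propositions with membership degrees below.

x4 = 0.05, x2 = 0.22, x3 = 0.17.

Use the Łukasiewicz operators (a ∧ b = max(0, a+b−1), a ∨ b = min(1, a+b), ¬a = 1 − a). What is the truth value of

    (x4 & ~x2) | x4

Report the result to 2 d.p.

~x2 = 1 − 0.22 = 0.78
x4 & ~x2 = max(0, a+b−1) on (0.05, 0.78) = 0.00
(x4 & ~x2) | x4 = min(1, a+b) on (0.00, 0.05) = 0.05

0.05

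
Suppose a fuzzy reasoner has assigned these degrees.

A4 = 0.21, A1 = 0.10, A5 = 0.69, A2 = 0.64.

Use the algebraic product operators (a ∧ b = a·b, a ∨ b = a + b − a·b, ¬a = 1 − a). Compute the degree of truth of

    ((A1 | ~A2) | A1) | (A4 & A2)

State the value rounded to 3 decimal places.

0.551

~A2 = 1 − 0.6400 = 0.3600
A1 | ~A2 = a + b − a·b on (0.1000, 0.3600) = 0.4240
(A1 | ~A2) | A1 = a + b − a·b on (0.4240, 0.1000) = 0.4816
A4 & A2 = a·b on (0.2100, 0.6400) = 0.1344
((A1 | ~A2) | A1) | (A4 & A2) = a + b − a·b on (0.4816, 0.1344) = 0.5513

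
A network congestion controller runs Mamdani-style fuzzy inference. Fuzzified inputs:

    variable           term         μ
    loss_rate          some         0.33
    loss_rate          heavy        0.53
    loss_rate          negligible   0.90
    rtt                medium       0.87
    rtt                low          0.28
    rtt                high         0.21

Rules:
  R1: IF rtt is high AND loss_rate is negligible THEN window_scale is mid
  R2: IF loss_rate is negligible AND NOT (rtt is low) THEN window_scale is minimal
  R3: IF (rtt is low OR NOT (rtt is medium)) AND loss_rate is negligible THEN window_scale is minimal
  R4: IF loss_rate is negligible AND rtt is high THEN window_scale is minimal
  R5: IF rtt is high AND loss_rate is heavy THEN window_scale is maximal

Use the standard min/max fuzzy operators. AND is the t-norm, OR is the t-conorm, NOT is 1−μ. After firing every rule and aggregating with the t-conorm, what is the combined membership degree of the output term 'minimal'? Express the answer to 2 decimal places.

0.72

R1: high=0.21, negligible=0.90; AND[min(a, b)] → w = 0.21
R2: negligible=0.90, ¬low=1−0.28=0.72; AND[min(a, b)] → w = 0.72
R3: (low=0.28 OR ¬medium=1−0.87=0.13) = 0.28; AND[min(a, b)] with negligible=0.90 → w = 0.28
R4: negligible=0.90, high=0.21; AND[min(a, b)] → w = 0.21
R5: high=0.21, heavy=0.53; AND[min(a, b)] → w = 0.21
Rules with consequent 'minimal': {R2, R3, R4} → strengths 0.72, 0.28, 0.21
Aggregate via t-conorm [max(a, b)]: 0.72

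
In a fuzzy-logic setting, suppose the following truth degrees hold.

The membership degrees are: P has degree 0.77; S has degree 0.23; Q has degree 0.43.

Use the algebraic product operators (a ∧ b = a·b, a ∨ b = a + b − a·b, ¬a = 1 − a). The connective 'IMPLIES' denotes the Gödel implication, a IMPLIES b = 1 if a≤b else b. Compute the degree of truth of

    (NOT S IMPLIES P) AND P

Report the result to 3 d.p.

NOT S = 1 − 0.2300 = 0.7700
NOT S IMPLIES P  [Gödel: 1 if a≤b else b] with a=0.7700, b=0.7700 → 1.0000
(NOT S IMPLIES P) AND P = a·b on (1.0000, 0.7700) = 0.7700

0.770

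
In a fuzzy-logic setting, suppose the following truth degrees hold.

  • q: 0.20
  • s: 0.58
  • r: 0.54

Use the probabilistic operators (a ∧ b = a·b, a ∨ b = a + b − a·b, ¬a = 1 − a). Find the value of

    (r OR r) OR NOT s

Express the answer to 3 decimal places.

0.877

r OR r = a + b − a·b on (0.5400, 0.5400) = 0.7884
NOT s = 1 − 0.5800 = 0.4200
(r OR r) OR NOT s = a + b − a·b on (0.7884, 0.4200) = 0.8773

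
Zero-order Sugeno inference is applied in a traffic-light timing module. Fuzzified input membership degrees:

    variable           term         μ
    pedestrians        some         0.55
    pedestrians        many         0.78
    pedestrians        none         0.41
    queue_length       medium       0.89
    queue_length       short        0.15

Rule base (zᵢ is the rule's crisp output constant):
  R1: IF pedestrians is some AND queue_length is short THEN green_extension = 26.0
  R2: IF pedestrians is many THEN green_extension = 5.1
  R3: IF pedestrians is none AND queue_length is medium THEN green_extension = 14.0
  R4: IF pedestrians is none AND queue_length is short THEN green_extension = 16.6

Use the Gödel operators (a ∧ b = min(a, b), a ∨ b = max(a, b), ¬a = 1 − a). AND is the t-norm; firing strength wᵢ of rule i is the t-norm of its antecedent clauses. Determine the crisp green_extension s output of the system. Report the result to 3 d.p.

R1 (z=26.0): some=0.55, short=0.15; AND[min(a, b)] → w = 0.15
R2 (z=5.1): many=0.78 → w = 0.78
R3 (z=14.0): none=0.41, medium=0.89; AND[min(a, b)] → w = 0.41
R4 (z=16.6): none=0.41, short=0.15; AND[min(a, b)] → w = 0.15
Weighted average = (0.15·26.0 + 0.78·5.1 + 0.41·14.0 + 0.15·16.6) / (0.15 + 0.78 + 0.41 + 0.15)
  = 16.1080 / 1.4900 = 10.811

10.811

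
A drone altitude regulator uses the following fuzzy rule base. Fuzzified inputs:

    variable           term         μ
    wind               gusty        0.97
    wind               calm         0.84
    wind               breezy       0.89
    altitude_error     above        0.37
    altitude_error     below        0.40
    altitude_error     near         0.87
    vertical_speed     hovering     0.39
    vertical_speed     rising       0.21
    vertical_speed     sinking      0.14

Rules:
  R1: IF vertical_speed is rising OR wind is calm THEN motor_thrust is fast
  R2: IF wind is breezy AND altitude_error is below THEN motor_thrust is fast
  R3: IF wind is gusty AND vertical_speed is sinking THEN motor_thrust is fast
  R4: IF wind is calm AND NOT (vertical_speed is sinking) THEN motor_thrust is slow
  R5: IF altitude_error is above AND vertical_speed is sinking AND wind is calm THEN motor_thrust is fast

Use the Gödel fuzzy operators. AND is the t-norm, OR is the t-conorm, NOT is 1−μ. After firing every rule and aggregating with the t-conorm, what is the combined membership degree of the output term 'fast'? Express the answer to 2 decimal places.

R1: rising=0.21, calm=0.84; OR[max(a, b)] → w = 0.84
R2: breezy=0.89, below=0.40; AND[min(a, b)] → w = 0.40
R3: gusty=0.97, sinking=0.14; AND[min(a, b)] → w = 0.14
R4: calm=0.84, ¬sinking=1−0.14=0.86; AND[min(a, b)] → w = 0.84
R5: above=0.37, sinking=0.14, calm=0.84; AND[min(a, b)] → w = 0.14
Rules with consequent 'fast': {R1, R2, R3, R5} → strengths 0.84, 0.40, 0.14, 0.14
Aggregate via t-conorm [max(a, b)]: 0.84

0.84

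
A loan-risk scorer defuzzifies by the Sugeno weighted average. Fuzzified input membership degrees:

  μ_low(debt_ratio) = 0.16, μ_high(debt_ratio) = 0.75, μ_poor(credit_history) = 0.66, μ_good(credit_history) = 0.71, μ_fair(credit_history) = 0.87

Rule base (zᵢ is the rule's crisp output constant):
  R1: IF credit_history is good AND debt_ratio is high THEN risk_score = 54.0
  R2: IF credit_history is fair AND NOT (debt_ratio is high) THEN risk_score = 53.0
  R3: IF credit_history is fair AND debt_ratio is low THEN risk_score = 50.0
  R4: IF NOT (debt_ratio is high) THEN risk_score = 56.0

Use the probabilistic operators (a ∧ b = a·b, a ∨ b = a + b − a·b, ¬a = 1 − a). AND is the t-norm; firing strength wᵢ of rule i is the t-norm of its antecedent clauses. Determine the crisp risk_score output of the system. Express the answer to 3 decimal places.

R1 (z=54.0): good=0.71, high=0.75; AND[a·b] → w = 0.5325
R2 (z=53.0): fair=0.87, ¬high=1−0.75=0.25; AND[a·b] → w = 0.2175
R3 (z=50.0): fair=0.87, low=0.16; AND[a·b] → w = 0.1392
R4 (z=56.0): ¬high=1−0.75=0.25 → w = 0.2500
Weighted average = (0.5325·54.0 + 0.2175·53.0 + 0.1392·50.0 + 0.2500·56.0) / (0.5325 + 0.2175 + 0.1392 + 0.2500)
  = 61.2425 / 1.1392 = 53.759

53.759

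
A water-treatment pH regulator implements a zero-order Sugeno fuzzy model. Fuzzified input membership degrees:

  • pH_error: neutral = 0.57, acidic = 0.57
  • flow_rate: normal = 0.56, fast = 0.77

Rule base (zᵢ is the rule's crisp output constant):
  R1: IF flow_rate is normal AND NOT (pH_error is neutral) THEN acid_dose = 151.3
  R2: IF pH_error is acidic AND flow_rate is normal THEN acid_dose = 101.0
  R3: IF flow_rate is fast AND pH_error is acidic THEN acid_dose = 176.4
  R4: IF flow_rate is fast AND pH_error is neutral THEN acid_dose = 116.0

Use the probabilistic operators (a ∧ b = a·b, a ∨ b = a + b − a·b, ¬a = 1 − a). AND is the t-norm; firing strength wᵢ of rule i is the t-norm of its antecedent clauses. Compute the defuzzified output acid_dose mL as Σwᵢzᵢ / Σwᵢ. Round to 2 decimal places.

137.02

R1 (z=151.3): normal=0.56, ¬neutral=1−0.57=0.43; AND[a·b] → w = 0.2408
R2 (z=101.0): acidic=0.57, normal=0.56; AND[a·b] → w = 0.3192
R3 (z=176.4): fast=0.77, acidic=0.57; AND[a·b] → w = 0.4389
R4 (z=116.0): fast=0.77, neutral=0.57; AND[a·b] → w = 0.4389
Weighted average = (0.2408·151.3 + 0.3192·101.0 + 0.4389·176.4 + 0.4389·116.0) / (0.2408 + 0.3192 + 0.4389 + 0.4389)
  = 197.0066 / 1.4378 = 137.02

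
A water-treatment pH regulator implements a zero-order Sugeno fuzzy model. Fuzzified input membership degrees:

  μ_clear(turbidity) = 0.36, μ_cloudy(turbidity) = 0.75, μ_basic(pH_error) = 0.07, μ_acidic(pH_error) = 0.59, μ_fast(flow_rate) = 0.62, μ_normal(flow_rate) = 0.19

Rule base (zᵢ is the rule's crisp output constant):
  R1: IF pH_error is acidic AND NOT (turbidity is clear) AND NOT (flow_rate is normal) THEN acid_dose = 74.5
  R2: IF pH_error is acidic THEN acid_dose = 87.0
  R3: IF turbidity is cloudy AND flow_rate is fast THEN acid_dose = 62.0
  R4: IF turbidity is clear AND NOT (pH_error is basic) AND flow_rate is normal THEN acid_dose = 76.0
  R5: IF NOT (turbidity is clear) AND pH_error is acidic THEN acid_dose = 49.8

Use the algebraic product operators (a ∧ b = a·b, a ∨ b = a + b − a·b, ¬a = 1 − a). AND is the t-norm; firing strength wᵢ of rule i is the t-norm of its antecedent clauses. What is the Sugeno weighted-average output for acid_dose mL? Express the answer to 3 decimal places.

R1 (z=74.5): acidic=0.59, ¬clear=1−0.36=0.64, ¬normal=1−0.19=0.81; AND[a·b] → w = 0.3059
R2 (z=87.0): acidic=0.59 → w = 0.5900
R3 (z=62.0): cloudy=0.75, fast=0.62; AND[a·b] → w = 0.4650
R4 (z=76.0): clear=0.36, ¬basic=1−0.07=0.93, normal=0.19; AND[a·b] → w = 0.0636
R5 (z=49.8): ¬clear=1−0.36=0.64, acidic=0.59; AND[a·b] → w = 0.3776
Weighted average = (0.3059·74.5 + 0.5900·87.0 + 0.4650·62.0 + 0.0636·76.0 + 0.3776·49.8) / (0.3059 + 0.5900 + 0.4650 + 0.0636 + 0.3776)
  = 126.5853 / 1.8021 = 70.244

70.244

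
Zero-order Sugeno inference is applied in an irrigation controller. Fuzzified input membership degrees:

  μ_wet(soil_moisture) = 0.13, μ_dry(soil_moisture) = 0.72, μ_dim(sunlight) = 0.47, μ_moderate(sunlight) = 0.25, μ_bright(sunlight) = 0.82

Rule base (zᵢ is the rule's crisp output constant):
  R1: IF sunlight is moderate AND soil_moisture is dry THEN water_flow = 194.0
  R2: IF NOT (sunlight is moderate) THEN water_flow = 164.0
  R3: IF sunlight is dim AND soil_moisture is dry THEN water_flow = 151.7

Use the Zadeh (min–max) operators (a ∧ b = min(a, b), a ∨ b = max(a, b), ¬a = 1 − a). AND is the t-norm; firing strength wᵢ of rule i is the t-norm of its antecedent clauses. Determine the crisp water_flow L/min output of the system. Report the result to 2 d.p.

165.17

R1 (z=194.0): moderate=0.25, dry=0.72; AND[min(a, b)] → w = 0.25
R2 (z=164.0): ¬moderate=1−0.25=0.75 → w = 0.75
R3 (z=151.7): dim=0.47, dry=0.72; AND[min(a, b)] → w = 0.47
Weighted average = (0.25·194.0 + 0.75·164.0 + 0.47·151.7) / (0.25 + 0.75 + 0.47)
  = 242.7990 / 1.4700 = 165.17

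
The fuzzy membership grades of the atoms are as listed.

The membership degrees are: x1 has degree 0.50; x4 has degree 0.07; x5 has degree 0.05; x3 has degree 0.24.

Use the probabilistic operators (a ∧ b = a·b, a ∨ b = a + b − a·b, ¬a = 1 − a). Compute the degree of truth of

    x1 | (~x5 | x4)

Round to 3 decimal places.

~x5 = 1 − 0.0500 = 0.9500
~x5 | x4 = a + b − a·b on (0.9500, 0.0700) = 0.9535
x1 | (~x5 | x4) = a + b − a·b on (0.5000, 0.9535) = 0.9768

0.977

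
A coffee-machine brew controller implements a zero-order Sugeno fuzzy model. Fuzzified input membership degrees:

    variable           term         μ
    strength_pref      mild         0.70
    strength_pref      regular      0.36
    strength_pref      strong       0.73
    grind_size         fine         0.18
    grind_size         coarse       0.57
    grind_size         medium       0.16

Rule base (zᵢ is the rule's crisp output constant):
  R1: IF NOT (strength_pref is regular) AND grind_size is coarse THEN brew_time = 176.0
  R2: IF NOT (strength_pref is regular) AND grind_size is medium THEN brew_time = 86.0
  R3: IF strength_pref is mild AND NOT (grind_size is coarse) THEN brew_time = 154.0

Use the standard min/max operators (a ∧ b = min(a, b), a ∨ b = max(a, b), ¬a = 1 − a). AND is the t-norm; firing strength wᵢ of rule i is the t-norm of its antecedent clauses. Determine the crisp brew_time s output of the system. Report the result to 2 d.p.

155.43

R1 (z=176.0): ¬regular=1−0.36=0.64, coarse=0.57; AND[min(a, b)] → w = 0.57
R2 (z=86.0): ¬regular=1−0.36=0.64, medium=0.16; AND[min(a, b)] → w = 0.16
R3 (z=154.0): mild=0.70, ¬coarse=1−0.57=0.43; AND[min(a, b)] → w = 0.43
Weighted average = (0.57·176.0 + 0.16·86.0 + 0.43·154.0) / (0.57 + 0.16 + 0.43)
  = 180.3000 / 1.1600 = 155.43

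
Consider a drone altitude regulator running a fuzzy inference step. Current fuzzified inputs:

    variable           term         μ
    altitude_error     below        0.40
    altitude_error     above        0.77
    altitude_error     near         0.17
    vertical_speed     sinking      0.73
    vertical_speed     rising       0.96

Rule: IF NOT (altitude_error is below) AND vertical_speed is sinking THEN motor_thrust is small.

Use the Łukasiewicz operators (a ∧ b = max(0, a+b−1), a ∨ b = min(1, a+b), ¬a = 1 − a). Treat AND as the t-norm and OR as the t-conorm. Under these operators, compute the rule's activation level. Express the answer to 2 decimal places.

firing strength: ¬below=1−0.40=0.60, sinking=0.73; AND[max(0, a+b−1)] → w = 0.33

0.33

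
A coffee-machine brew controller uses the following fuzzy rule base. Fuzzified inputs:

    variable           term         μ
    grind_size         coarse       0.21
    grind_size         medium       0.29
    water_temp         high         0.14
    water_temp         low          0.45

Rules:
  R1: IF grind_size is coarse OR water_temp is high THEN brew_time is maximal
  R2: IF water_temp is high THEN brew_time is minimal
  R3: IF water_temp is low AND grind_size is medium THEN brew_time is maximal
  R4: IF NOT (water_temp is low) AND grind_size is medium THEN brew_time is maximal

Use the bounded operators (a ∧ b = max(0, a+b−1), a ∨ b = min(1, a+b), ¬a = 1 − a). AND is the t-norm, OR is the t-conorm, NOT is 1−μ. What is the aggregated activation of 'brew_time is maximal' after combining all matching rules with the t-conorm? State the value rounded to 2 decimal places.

0.35

R1: coarse=0.21, high=0.14; OR[min(1, a+b)] → w = 0.35
R2: high=0.14 → w = 0.14
R3: low=0.45, medium=0.29; AND[max(0, a+b−1)] → w = 0.00
R4: ¬low=1−0.45=0.55, medium=0.29; AND[max(0, a+b−1)] → w = 0.00
Rules with consequent 'maximal': {R1, R3, R4} → strengths 0.35, 0.00, 0.00
Aggregate via t-conorm [min(1, a+b)]: 0.35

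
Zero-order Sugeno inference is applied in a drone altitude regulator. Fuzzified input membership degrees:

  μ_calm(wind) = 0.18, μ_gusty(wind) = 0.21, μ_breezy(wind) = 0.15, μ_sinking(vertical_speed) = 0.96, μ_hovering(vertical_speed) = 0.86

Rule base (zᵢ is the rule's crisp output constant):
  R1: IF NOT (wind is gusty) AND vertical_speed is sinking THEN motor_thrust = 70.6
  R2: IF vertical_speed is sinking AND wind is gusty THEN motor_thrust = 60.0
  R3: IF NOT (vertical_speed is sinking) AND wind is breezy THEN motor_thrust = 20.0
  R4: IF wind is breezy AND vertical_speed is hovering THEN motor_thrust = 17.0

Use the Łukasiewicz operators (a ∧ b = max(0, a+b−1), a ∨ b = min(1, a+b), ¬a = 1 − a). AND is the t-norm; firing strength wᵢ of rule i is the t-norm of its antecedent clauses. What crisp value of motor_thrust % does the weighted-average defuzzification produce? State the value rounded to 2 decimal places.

R1 (z=70.6): ¬gusty=1−0.21=0.79, sinking=0.96; AND[max(0, a+b−1)] → w = 0.75
R2 (z=60.0): sinking=0.96, gusty=0.21; AND[max(0, a+b−1)] → w = 0.17
R3 (z=20.0): ¬sinking=1−0.96=0.04, breezy=0.15; AND[max(0, a+b−1)] → w = 0.00
R4 (z=17.0): breezy=0.15, hovering=0.86; AND[max(0, a+b−1)] → w = 0.01
Weighted average = (0.75·70.6 + 0.17·60.0 + 0.00·20.0 + 0.01·17.0) / (0.75 + 0.17 + 0.00 + 0.01)
  = 63.3200 / 0.9300 = 68.09

68.09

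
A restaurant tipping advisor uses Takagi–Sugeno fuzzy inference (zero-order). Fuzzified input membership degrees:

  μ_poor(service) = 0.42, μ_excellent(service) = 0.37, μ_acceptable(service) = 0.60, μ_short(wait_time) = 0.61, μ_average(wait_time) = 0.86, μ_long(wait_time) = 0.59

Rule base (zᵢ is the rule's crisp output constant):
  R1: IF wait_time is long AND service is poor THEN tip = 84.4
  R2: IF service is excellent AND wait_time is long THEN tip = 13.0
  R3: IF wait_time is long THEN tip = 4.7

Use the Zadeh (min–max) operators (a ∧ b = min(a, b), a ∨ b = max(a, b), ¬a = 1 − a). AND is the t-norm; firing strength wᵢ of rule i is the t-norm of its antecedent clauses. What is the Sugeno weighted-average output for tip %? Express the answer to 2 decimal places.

31.18

R1 (z=84.4): long=0.59, poor=0.42; AND[min(a, b)] → w = 0.42
R2 (z=13.0): excellent=0.37, long=0.59; AND[min(a, b)] → w = 0.37
R3 (z=4.7): long=0.59 → w = 0.59
Weighted average = (0.42·84.4 + 0.37·13.0 + 0.59·4.7) / (0.42 + 0.37 + 0.59)
  = 43.0310 / 1.3800 = 31.18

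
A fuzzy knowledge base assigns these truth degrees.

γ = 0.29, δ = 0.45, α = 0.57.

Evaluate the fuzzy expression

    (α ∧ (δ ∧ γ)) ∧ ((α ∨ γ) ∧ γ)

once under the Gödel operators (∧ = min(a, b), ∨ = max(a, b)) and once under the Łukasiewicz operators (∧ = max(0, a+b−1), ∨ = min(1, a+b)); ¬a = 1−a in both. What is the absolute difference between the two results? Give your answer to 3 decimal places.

Under Gödel:
  δ ∧ γ = min(a, b) on (0.45, 0.29) = 0.29
  α ∧ (δ ∧ γ) = min(a, b) on (0.57, 0.29) = 0.29
  α ∨ γ = max(a, b) on (0.57, 0.29) = 0.57
  (α ∨ γ) ∧ γ = min(a, b) on (0.57, 0.29) = 0.29
  (α ∧ (δ ∧ γ)) ∧ ((α ∨ γ) ∧ γ) = min(a, b) on (0.29, 0.29) = 0.29
  → value = 0.2900
Under Łukasiewicz:
  δ ∧ γ = max(0, a+b−1) on (0.45, 0.29) = 0.00
  α ∧ (δ ∧ γ) = max(0, a+b−1) on (0.57, 0.00) = 0.00
  α ∨ γ = min(1, a+b) on (0.57, 0.29) = 0.86
  (α ∨ γ) ∧ γ = max(0, a+b−1) on (0.86, 0.29) = 0.15
  (α ∧ (δ ∧ γ)) ∧ ((α ∨ γ) ∧ γ) = max(0, a+b−1) on (0.00, 0.15) = 0.00
  → value = 0.0000
|0.2900 − 0.0000| = 0.290

0.290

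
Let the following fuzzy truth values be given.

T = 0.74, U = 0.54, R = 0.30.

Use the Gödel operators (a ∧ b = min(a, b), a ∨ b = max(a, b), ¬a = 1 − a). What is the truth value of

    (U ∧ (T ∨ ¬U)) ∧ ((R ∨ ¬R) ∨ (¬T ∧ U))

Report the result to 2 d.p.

¬U = 1 − 0.54 = 0.46
T ∨ ¬U = max(a, b) on (0.74, 0.46) = 0.74
U ∧ (T ∨ ¬U) = min(a, b) on (0.54, 0.74) = 0.54
¬R = 1 − 0.30 = 0.70
R ∨ ¬R = max(a, b) on (0.30, 0.70) = 0.70
¬T = 1 − 0.74 = 0.26
¬T ∧ U = min(a, b) on (0.26, 0.54) = 0.26
(R ∨ ¬R) ∨ (¬T ∧ U) = max(a, b) on (0.70, 0.26) = 0.70
(U ∧ (T ∨ ¬U)) ∧ ((R ∨ ¬R) ∨ (¬T ∧ U)) = min(a, b) on (0.54, 0.70) = 0.54

0.54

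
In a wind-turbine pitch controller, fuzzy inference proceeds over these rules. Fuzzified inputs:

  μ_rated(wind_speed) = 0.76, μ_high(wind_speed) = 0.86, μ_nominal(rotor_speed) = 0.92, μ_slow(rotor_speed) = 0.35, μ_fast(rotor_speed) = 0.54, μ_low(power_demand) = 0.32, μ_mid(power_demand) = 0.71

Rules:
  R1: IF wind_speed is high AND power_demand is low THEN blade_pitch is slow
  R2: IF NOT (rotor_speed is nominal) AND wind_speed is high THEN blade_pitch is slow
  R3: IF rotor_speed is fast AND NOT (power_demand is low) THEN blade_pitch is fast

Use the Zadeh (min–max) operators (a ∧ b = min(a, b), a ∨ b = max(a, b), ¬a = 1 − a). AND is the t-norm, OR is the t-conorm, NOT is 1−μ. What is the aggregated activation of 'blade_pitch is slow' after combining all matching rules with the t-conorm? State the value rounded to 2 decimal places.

0.32

R1: high=0.86, low=0.32; AND[min(a, b)] → w = 0.32
R2: ¬nominal=1−0.92=0.08, high=0.86; AND[min(a, b)] → w = 0.08
R3: fast=0.54, ¬low=1−0.32=0.68; AND[min(a, b)] → w = 0.54
Rules with consequent 'slow': {R1, R2} → strengths 0.32, 0.08
Aggregate via t-conorm [max(a, b)]: 0.32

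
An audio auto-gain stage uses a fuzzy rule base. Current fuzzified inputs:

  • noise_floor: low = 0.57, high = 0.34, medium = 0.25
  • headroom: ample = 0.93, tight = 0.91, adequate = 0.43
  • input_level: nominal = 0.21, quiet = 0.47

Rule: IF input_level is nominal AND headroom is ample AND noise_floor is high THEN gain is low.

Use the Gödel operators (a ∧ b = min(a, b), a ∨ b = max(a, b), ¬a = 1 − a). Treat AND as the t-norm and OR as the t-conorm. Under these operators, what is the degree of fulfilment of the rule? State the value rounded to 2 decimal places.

0.21

firing strength: nominal=0.21, ample=0.93, high=0.34; AND[min(a, b)] → w = 0.21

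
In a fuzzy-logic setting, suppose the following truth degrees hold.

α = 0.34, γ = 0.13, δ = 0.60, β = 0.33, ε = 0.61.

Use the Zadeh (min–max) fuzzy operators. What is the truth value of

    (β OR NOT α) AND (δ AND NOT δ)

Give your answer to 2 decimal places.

NOT α = 1 − 0.34 = 0.66
β OR NOT α = max(a, b) on (0.33, 0.66) = 0.66
NOT δ = 1 − 0.60 = 0.40
δ AND NOT δ = min(a, b) on (0.60, 0.40) = 0.40
(β OR NOT α) AND (δ AND NOT δ) = min(a, b) on (0.66, 0.40) = 0.40

0.40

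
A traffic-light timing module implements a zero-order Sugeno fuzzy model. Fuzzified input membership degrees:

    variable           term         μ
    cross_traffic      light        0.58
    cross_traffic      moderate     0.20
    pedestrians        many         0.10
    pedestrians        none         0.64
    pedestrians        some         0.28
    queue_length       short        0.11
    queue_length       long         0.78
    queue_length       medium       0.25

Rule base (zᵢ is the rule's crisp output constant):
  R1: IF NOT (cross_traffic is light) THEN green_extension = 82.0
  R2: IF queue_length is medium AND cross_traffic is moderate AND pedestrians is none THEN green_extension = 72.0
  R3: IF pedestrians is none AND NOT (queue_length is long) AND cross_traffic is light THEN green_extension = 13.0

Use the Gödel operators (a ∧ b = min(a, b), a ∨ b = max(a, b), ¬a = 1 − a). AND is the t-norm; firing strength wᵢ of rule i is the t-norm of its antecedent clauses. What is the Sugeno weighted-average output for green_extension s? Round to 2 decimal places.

61.55

R1 (z=82.0): ¬light=1−0.58=0.42 → w = 0.42
R2 (z=72.0): medium=0.25, moderate=0.20, none=0.64; AND[min(a, b)] → w = 0.20
R3 (z=13.0): none=0.64, ¬long=1−0.78=0.22, light=0.58; AND[min(a, b)] → w = 0.22
Weighted average = (0.42·82.0 + 0.20·72.0 + 0.22·13.0) / (0.42 + 0.20 + 0.22)
  = 51.7000 / 0.8400 = 61.55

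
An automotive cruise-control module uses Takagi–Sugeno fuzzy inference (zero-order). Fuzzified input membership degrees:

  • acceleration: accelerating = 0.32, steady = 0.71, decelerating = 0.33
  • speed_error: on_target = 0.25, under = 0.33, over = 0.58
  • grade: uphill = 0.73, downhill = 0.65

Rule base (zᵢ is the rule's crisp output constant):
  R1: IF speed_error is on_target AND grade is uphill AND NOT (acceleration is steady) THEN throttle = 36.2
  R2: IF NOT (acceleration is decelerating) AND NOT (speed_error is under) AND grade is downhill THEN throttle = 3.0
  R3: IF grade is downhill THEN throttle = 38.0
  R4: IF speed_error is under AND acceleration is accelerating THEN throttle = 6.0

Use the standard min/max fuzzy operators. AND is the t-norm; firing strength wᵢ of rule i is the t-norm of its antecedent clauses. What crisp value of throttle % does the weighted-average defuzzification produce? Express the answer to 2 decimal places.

20.12

R1 (z=36.2): on_target=0.25, uphill=0.73, ¬steady=1−0.71=0.29; AND[min(a, b)] → w = 0.25
R2 (z=3.0): ¬decelerating=1−0.33=0.67, ¬under=1−0.33=0.67, downhill=0.65; AND[min(a, b)] → w = 0.65
R3 (z=38.0): downhill=0.65 → w = 0.65
R4 (z=6.0): under=0.33, accelerating=0.32; AND[min(a, b)] → w = 0.32
Weighted average = (0.25·36.2 + 0.65·3.0 + 0.65·38.0 + 0.32·6.0) / (0.25 + 0.65 + 0.65 + 0.32)
  = 37.6200 / 1.8700 = 20.12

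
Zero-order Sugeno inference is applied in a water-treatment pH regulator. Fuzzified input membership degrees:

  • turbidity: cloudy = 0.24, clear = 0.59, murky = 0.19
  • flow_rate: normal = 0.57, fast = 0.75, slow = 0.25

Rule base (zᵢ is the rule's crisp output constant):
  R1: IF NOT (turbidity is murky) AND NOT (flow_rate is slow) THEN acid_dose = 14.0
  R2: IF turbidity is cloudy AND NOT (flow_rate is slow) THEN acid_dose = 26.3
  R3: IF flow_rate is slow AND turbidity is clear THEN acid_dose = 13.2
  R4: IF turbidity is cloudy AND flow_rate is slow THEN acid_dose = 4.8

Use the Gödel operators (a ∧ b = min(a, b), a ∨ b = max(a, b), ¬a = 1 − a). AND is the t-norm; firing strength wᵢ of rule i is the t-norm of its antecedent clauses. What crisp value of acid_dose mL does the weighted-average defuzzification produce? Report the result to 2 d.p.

14.37

R1 (z=14.0): ¬murky=1−0.19=0.81, ¬slow=1−0.25=0.75; AND[min(a, b)] → w = 0.75
R2 (z=26.3): cloudy=0.24, ¬slow=1−0.25=0.75; AND[min(a, b)] → w = 0.24
R3 (z=13.2): slow=0.25, clear=0.59; AND[min(a, b)] → w = 0.25
R4 (z=4.8): cloudy=0.24, slow=0.25; AND[min(a, b)] → w = 0.24
Weighted average = (0.75·14.0 + 0.24·26.3 + 0.25·13.2 + 0.24·4.8) / (0.75 + 0.24 + 0.25 + 0.24)
  = 21.2640 / 1.4800 = 14.37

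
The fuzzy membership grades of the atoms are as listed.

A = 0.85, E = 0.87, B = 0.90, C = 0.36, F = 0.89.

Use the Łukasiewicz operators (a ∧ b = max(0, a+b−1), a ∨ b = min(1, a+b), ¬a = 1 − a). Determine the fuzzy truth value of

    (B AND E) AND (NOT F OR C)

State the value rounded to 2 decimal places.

B AND E = max(0, a+b−1) on (0.90, 0.87) = 0.77
NOT F = 1 − 0.89 = 0.11
NOT F OR C = min(1, a+b) on (0.11, 0.36) = 0.47
(B AND E) AND (NOT F OR C) = max(0, a+b−1) on (0.77, 0.47) = 0.24

0.24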